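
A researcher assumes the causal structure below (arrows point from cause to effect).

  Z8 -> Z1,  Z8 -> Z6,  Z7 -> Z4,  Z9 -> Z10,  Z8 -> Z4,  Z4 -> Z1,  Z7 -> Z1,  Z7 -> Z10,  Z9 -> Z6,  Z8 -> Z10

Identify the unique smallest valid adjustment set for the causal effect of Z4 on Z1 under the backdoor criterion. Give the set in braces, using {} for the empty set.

{Z7, Z8}

Variables eligible for adjustment (non-descendants of Z4, excluding Z4 and Z1): {Z10, Z6, Z7, Z8, Z9}.
Backdoor paths from Z4 to Z1:
  P1: Z4 <- Z7 -> Z1
  P2: Z4 <- Z7 -> Z10 <- Z9 -> Z6 <- Z8 -> Z1
  P3: Z4 <- Z7 -> Z10 <- Z8 -> Z1
  P4: Z4 <- Z8 -> Z1
  P5: Z4 <- Z8 -> Z10 <- Z7 -> Z1
  P6: Z4 <- Z8 -> Z6 <- Z9 -> Z10 <- Z7 -> Z1
The empty set is not sufficient: P1 (Z4 <- Z7 -> Z1) has no collider blocking it and no conditioned non-collider, so it is open.
Try {Z7, Z8}:
  P1: blocked at fork node Z7 ∈ conditioning set.
  P2: blocked at fork node Z7 ∈ conditioning set.
  P3: blocked at fork node Z7 ∈ conditioning set.
  P4: blocked at fork node Z8 ∈ conditioning set.
  P5: blocked at fork node Z8 ∈ conditioning set.
  P6: blocked at fork node Z8 ∈ conditioning set.
{Z7, Z8} contains no descendant of Z4 and blocks every backdoor path.
Every element of {Z7, Z8} is needed (dropping Z7 leaves P1 open; dropping Z8 leaves P4 open), so no proper subset is valid.
Among all size-2 subsets of the eligible variables, only {Z7, Z8} blocks every backdoor path, so it is the unique smallest valid adjustment set.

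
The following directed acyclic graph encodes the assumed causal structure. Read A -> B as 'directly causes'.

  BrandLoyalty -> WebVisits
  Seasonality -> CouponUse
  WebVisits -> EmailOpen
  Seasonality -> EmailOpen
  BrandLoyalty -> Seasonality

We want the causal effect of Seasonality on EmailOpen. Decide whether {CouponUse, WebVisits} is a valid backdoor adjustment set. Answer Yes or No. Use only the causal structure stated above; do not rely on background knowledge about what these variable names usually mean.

Backdoor paths from Seasonality to EmailOpen (paths whose first edge points into Seasonality):
  P1: Seasonality <- BrandLoyalty -> WebVisits -> EmailOpen
Condition 1 (no descendant of Seasonality in the set): FAILS — CouponUse is a descendant of Seasonality.
Condition 2 (every backdoor path blocked by {CouponUse, WebVisits}):
  P1: blocked at chain node WebVisits ∈ conditioning set.
{CouponUse, WebVisits} does not satisfy the backdoor criterion.

No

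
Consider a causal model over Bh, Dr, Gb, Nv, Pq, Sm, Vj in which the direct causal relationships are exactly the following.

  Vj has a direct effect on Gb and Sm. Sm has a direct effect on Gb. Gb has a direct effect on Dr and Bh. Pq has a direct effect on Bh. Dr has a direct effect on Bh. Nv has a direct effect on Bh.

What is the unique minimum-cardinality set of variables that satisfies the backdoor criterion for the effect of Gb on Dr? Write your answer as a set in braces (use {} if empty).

Variables eligible for adjustment (non-descendants of Gb, excluding Gb and Dr): {Nv, Pq, Sm, Vj}.
Backdoor paths from Gb to Dr:
  (none)
With no backdoor paths the empty set already satisfies the criterion, and it is trivially minimal.

{}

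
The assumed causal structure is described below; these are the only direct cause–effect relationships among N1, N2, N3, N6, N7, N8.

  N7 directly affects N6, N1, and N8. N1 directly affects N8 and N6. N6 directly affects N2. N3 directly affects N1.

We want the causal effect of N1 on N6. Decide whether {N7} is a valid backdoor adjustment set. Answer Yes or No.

Backdoor paths from N1 to N6 (paths whose first edge points into N1):
  P1: N1 <- N7 -> N6
Condition 1 (no descendant of N1 in the set): holds — descendants of N1 are {N2, N6, N8}; none are in {N7}.
Condition 2 (every backdoor path blocked by {N7}):
  P1: blocked at fork node N7 ∈ conditioning set.
{N7} satisfies the backdoor criterion.

Yes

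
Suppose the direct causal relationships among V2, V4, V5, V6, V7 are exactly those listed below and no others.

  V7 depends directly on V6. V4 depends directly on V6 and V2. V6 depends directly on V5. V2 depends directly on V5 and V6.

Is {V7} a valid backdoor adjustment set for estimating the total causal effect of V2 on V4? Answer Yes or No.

Backdoor paths from V2 to V4 (paths whose first edge points into V2):
  P1: V2 <- V5 -> V6 -> V4
  P2: V2 <- V6 -> V4
Condition 1 (no descendant of V2 in the set): holds — descendants of V2 are {V4}; none are in {V7}.
Condition 2 (every backdoor path blocked by {V7}):
  P1: open — no interior node is in the conditioning set.
  P2: open — no interior node is in the conditioning set.
{V7} does not satisfy the backdoor criterion.

No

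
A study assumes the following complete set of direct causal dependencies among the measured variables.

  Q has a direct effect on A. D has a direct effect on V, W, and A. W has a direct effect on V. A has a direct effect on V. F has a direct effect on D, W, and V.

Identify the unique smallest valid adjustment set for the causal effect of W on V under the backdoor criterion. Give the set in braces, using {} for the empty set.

{D, F}

Variables eligible for adjustment (non-descendants of W, excluding W and V): {A, D, F, Q}.
Backdoor paths from W to V:
  P1: W <- F -> D -> A -> V
  P2: W <- F -> D -> V
  P3: W <- F -> V
  P4: W <- D <- F -> V
  P5: W <- D -> A -> V
  P6: W <- D -> V
The empty set is not sufficient: P1 (W <- F -> D -> A -> V) has no collider blocking it and no conditioned non-collider, so it is open.
Try {D, F}:
  P1: blocked at fork node F ∈ conditioning set.
  P2: blocked at fork node F ∈ conditioning set.
  P3: blocked at fork node F ∈ conditioning set.
  P4: blocked at chain node D ∈ conditioning set.
  P5: blocked at fork node D ∈ conditioning set.
  P6: blocked at fork node D ∈ conditioning set.
{D, F} contains no descendant of W and blocks every backdoor path.
Every element of {D, F} is needed (dropping D leaves P5 open; dropping F leaves P3 open), so no proper subset is valid.
Among all size-2 subsets of the eligible variables, only {D, F} blocks every backdoor path, so it is the unique smallest valid adjustment set.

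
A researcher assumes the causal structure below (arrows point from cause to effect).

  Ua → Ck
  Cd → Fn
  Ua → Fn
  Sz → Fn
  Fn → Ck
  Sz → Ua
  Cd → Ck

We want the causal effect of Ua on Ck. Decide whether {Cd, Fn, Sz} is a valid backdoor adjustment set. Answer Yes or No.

No

Backdoor paths from Ua to Ck (paths whose first edge points into Ua):
  P1: Ua <- Sz -> Fn <- Cd -> Ck
  P2: Ua <- Sz -> Fn -> Ck
Condition 1 (no descendant of Ua in the set): FAILS — Fn is a descendant of Ua.
Condition 2 (every backdoor path blocked by {Cd, Fn, Sz}):
  P1: blocked at fork node Sz ∈ conditioning set.
  P2: blocked at fork node Sz ∈ conditioning set.
{Cd, Fn, Sz} does not satisfy the backdoor criterion.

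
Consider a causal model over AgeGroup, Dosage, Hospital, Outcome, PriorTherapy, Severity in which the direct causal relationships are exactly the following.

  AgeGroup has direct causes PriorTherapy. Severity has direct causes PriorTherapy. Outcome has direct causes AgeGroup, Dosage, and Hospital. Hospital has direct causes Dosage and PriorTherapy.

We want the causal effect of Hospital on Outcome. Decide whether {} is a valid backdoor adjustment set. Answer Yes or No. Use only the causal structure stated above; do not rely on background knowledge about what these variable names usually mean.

No

Backdoor paths from Hospital to Outcome (paths whose first edge points into Hospital):
  P1: Hospital <- Dosage -> Outcome
  P2: Hospital <- PriorTherapy -> AgeGroup -> Outcome
Condition 1 (no descendant of Hospital in the set): holds — descendants of Hospital are {Outcome}; none are in {}.
Condition 2 (every backdoor path blocked by {}):
  P1: open — no interior node is in the conditioning set.
  P2: open — no interior node is in the conditioning set.
{} does not satisfy the backdoor criterion.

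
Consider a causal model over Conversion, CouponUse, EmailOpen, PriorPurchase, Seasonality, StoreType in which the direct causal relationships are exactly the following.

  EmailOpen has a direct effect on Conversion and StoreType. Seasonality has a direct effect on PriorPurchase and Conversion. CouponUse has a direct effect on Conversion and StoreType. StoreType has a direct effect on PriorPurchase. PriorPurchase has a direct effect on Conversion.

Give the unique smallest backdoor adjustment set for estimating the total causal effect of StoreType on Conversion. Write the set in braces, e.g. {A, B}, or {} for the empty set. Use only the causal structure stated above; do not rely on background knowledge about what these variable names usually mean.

{CouponUse, EmailOpen}

Variables eligible for adjustment (non-descendants of StoreType, excluding StoreType and Conversion): {CouponUse, EmailOpen, Seasonality}.
Backdoor paths from StoreType to Conversion:
  P1: StoreType <- CouponUse -> Conversion
  P2: StoreType <- EmailOpen -> Conversion
The empty set is not sufficient: P1 (StoreType <- CouponUse -> Conversion) has no collider blocking it and no conditioned non-collider, so it is open.
Try {CouponUse, EmailOpen}:
  P1: blocked at fork node CouponUse ∈ conditioning set.
  P2: blocked at fork node EmailOpen ∈ conditioning set.
{CouponUse, EmailOpen} contains no descendant of StoreType and blocks every backdoor path.
Every element of {CouponUse, EmailOpen} is needed (dropping CouponUse leaves P1 open; dropping EmailOpen leaves P2 open), so no proper subset is valid.
Among all size-2 subsets of the eligible variables, only {CouponUse, EmailOpen} blocks every backdoor path, so it is the unique smallest valid adjustment set.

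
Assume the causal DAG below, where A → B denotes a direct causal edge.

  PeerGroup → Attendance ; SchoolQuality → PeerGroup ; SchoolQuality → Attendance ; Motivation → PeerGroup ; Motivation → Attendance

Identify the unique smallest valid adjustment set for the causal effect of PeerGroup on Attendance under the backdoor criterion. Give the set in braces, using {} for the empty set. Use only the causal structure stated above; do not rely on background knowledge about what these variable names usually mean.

Variables eligible for adjustment (non-descendants of PeerGroup, excluding PeerGroup and Attendance): {Motivation, SchoolQuality}.
Backdoor paths from PeerGroup to Attendance:
  P1: PeerGroup <- Motivation -> Attendance
  P2: PeerGroup <- SchoolQuality -> Attendance
The empty set is not sufficient: P1 (PeerGroup <- Motivation -> Attendance) has no collider blocking it and no conditioned non-collider, so it is open.
Try {Motivation, SchoolQuality}:
  P1: blocked at fork node Motivation ∈ conditioning set.
  P2: blocked at fork node SchoolQuality ∈ conditioning set.
{Motivation, SchoolQuality} contains no descendant of PeerGroup and blocks every backdoor path.
Every element of {Motivation, SchoolQuality} is needed (dropping Motivation leaves P1 open; dropping SchoolQuality leaves P2 open), so no proper subset is valid.
Among all size-2 subsets of the eligible variables, only {Motivation, SchoolQuality} blocks every backdoor path, so it is the unique smallest valid adjustment set.

{Motivation, SchoolQuality}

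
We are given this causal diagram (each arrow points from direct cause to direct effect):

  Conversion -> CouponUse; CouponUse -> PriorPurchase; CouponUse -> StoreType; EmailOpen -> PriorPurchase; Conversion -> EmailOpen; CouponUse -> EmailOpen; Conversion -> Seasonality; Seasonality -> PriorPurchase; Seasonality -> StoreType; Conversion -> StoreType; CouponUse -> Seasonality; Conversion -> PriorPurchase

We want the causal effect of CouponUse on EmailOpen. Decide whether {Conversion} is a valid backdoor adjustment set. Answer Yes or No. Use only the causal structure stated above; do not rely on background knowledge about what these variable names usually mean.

Yes

Backdoor paths from CouponUse to EmailOpen (paths whose first edge points into CouponUse):
  P1: CouponUse <- Conversion -> Seasonality -> PriorPurchase <- EmailOpen
  P2: CouponUse <- Conversion -> EmailOpen
  P3: CouponUse <- Conversion -> PriorPurchase <- EmailOpen
  P4: CouponUse <- Conversion -> StoreType <- Seasonality -> PriorPurchase <- EmailOpen
Condition 1 (no descendant of CouponUse in the set): holds — descendants of CouponUse are {EmailOpen, PriorPurchase, Seasonality, StoreType}; none are in {Conversion}.
Condition 2 (every backdoor path blocked by {Conversion}):
  P1: blocked at fork node Conversion ∈ conditioning set.
  P2: blocked at fork node Conversion ∈ conditioning set.
  P3: blocked at fork node Conversion ∈ conditioning set.
  P4: blocked at fork node Conversion ∈ conditioning set.
{Conversion} satisfies the backdoor criterion.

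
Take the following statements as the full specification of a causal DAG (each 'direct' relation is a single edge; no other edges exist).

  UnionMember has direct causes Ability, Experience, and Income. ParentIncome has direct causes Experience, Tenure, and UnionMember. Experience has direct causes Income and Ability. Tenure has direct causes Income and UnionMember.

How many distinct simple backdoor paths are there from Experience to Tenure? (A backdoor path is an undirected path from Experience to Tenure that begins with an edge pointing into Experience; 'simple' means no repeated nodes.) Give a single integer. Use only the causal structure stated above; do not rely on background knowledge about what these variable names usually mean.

A backdoor path from Experience to Tenure is any simple undirected path whose first edge points into Experience (i.e. leaves Experience via a parent).
Parents of Experience: {Ability, Income}.
Enumerating:
  P1: Experience <- Income -> UnionMember -> Tenure
  P2: Experience <- Income -> UnionMember -> ParentIncome <- Tenure
  P3: Experience <- Income -> Tenure
  P4: Experience <- Ability -> UnionMember <- Income -> Tenure
  P5: Experience <- Ability -> UnionMember -> Tenure
  P6: Experience <- Ability -> UnionMember -> ParentIncome <- Tenure
That exhausts the simple backdoor paths. Count: 6.

6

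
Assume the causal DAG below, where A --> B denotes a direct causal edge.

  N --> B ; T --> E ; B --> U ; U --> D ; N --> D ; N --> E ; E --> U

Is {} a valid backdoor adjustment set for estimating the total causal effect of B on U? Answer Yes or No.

Backdoor paths from B to U (paths whose first edge points into B):
  P1: B <- N -> E -> U
  P2: B <- N -> D <- U
Condition 1 (no descendant of B in the set): holds — descendants of B are {D, U}; none are in {}.
Condition 2 (every backdoor path blocked by {}):
  P1: open — no interior node is in the conditioning set.
  P2: blocked at collider D (neither it nor any descendant is in the conditioning set).
{} does not satisfy the backdoor criterion.

No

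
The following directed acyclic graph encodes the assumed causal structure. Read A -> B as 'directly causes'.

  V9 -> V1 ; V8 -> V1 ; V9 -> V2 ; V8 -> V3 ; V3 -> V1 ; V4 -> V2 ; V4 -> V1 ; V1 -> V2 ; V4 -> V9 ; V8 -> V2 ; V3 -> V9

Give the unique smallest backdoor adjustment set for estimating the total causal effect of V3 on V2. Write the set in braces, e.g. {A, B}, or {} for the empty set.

Variables eligible for adjustment (non-descendants of V3, excluding V3 and V2): {V4, V8}.
Backdoor paths from V3 to V2:
  P1: V3 <- V8 -> V1 <- V4 -> V9 -> V2
  P2: V3 <- V8 -> V1 <- V4 -> V2
  P3: V3 <- V8 -> V1 <- V9 <- V4 -> V2
  P4: V3 <- V8 -> V1 <- V9 -> V2
  P5: V3 <- V8 -> V1 -> V2
  P6: V3 <- V8 -> V2
The empty set is not sufficient: P5 (V3 <- V8 -> V1 -> V2) has no collider blocking it and no conditioned non-collider, so it is open.
Try {V8}:
  P1: blocked at fork node V8 ∈ conditioning set.
  P2: blocked at fork node V8 ∈ conditioning set.
  P3: blocked at fork node V8 ∈ conditioning set.
  P4: blocked at fork node V8 ∈ conditioning set.
  P5: blocked at fork node V8 ∈ conditioning set.
  P6: blocked at fork node V8 ∈ conditioning set.
{V8} contains no descendant of V3 and blocks every backdoor path.
No other singleton works — e.g. {V4} leaves P5 open — so {V8} is the unique smallest valid adjustment set.

{V8}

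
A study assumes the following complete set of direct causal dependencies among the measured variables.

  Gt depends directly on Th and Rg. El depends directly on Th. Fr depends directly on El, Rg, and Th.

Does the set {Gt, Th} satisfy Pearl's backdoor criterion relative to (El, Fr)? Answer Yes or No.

Yes

Backdoor paths from El to Fr (paths whose first edge points into El):
  P1: El <- Th -> Gt <- Rg -> Fr
  P2: El <- Th -> Fr
Condition 1 (no descendant of El in the set): holds — descendants of El are {Fr}; none are in {Gt, Th}.
Condition 2 (every backdoor path blocked by {Gt, Th}):
  P1: blocked at fork node Th ∈ conditioning set.
  P2: blocked at fork node Th ∈ conditioning set.
{Gt, Th} satisfies the backdoor criterion.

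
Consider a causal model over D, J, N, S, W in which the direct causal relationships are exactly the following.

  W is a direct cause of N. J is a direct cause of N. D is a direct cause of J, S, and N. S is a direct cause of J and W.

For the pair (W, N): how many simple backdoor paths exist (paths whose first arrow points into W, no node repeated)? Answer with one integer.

A backdoor path from W to N is any simple undirected path whose first edge points into W (i.e. leaves W via a parent).
Parents of W: {S}.
Enumerating:
  P1: W <- S <- D -> J -> N
  P2: W <- S <- D -> N
  P3: W <- S -> J <- D -> N
  P4: W <- S -> J -> N
That exhausts the simple backdoor paths. Count: 4.

4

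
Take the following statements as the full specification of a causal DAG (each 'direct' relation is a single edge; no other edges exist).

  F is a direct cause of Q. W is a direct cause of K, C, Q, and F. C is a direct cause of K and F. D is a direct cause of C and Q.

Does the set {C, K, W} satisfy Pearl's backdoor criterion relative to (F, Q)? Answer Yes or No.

Backdoor paths from F to Q (paths whose first edge points into F):
  P1: F <- W -> C <- D -> Q
  P2: F <- W -> Q
  P3: F <- W -> K <- C <- D -> Q
  P4: F <- C <- W -> Q
  P5: F <- C <- D -> Q
  P6: F <- C -> K <- W -> Q
Condition 1 (no descendant of F in the set): holds — descendants of F are {Q}; none are in {C, K, W}.
Condition 2 (every backdoor path blocked by {C, K, W}):
  P1: blocked at fork node W ∈ conditioning set.
  P2: blocked at fork node W ∈ conditioning set.
  P3: blocked at fork node W ∈ conditioning set.
  P4: blocked at chain node C ∈ conditioning set.
  P5: blocked at chain node C ∈ conditioning set.
  P6: blocked at fork node C ∈ conditioning set.
{C, K, W} satisfies the backdoor criterion.

Yes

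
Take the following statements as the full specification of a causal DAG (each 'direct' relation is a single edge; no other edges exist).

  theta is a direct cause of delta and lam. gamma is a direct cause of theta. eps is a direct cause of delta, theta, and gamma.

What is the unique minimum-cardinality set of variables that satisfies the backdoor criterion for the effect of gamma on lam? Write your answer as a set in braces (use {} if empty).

Variables eligible for adjustment (non-descendants of gamma, excluding gamma and lam): {eps}.
Backdoor paths from gamma to lam:
  P1: gamma <- eps -> theta -> lam
  P2: gamma <- eps -> delta <- theta -> lam
The empty set is not sufficient: P1 (gamma <- eps -> theta -> lam) has no collider blocking it and no conditioned non-collider, so it is open.
Try {eps}:
  P1: blocked at fork node eps ∈ conditioning set.
  P2: blocked at fork node eps ∈ conditioning set.
{eps} contains no descendant of gamma and blocks every backdoor path.
{eps} is the unique smallest valid adjustment set.

{eps}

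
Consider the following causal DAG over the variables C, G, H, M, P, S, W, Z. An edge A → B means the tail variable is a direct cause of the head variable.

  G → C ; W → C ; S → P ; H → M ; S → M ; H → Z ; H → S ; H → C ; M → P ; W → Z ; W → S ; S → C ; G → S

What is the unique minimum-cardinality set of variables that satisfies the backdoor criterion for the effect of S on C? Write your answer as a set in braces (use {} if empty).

Variables eligible for adjustment (non-descendants of S, excluding S and C): {G, H, W, Z}.
Backdoor paths from S to C:
  P1: S <- W -> Z <- H -> C
  P2: S <- W -> C
  P3: S <- G -> C
  P4: S <- H -> Z <- W -> C
  P5: S <- H -> C
The empty set is not sufficient: P2 (S <- W -> C) has no collider blocking it and no conditioned non-collider, so it is open.
Try {G, H, W}:
  P1: blocked at fork node W ∈ conditioning set.
  P2: blocked at fork node W ∈ conditioning set.
  P3: blocked at fork node G ∈ conditioning set.
  P4: blocked at fork node H ∈ conditioning set.
  P5: blocked at fork node H ∈ conditioning set.
{G, H, W} contains no descendant of S and blocks every backdoor path.
Every element of {G, H, W} is needed (dropping G leaves P3 open; dropping H leaves P5 open; dropping W leaves P2 open), so no proper subset is valid.
Among all size-3 subsets of the eligible variables, only {G, H, W} blocks every backdoor path, so it is the unique smallest valid adjustment set.

{G, H, W}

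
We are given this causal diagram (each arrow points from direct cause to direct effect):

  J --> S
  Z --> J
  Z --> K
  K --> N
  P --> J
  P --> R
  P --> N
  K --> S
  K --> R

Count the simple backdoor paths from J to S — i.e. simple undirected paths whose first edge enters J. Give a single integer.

A backdoor path from J to S is any simple undirected path whose first edge points into J (i.e. leaves J via a parent).
Parents of J: {P, Z}.
Enumerating:
  P1: J <- Z -> K -> S
  P2: J <- P -> R <- K -> S
  P3: J <- P -> N <- K -> S
That exhausts the simple backdoor paths. Count: 3.

3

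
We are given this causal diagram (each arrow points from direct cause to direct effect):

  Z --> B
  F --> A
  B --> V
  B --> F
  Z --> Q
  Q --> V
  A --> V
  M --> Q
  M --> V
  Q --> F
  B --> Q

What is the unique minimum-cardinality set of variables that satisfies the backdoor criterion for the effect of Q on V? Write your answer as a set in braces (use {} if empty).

{B, M}

Variables eligible for adjustment (non-descendants of Q, excluding Q and V): {B, M, Z}.
Backdoor paths from Q to V:
  P1: Q <- Z -> B -> F -> A -> V
  P2: Q <- Z -> B -> V
  P3: Q <- B -> F -> A -> V
  P4: Q <- B -> V
  P5: Q <- M -> V
The empty set is not sufficient: P1 (Q <- Z -> B -> F -> A -> V) has no collider blocking it and no conditioned non-collider, so it is open.
Try {B, M}:
  P1: blocked at chain node B ∈ conditioning set.
  P2: blocked at chain node B ∈ conditioning set.
  P3: blocked at fork node B ∈ conditioning set.
  P4: blocked at fork node B ∈ conditioning set.
  P5: blocked at fork node M ∈ conditioning set.
{B, M} contains no descendant of Q and blocks every backdoor path.
Every element of {B, M} is needed (dropping B leaves P1 open; dropping M leaves P5 open), so no proper subset is valid.
Among all size-2 subsets of the eligible variables, only {B, M} blocks every backdoor path, so it is the unique smallest valid adjustment set.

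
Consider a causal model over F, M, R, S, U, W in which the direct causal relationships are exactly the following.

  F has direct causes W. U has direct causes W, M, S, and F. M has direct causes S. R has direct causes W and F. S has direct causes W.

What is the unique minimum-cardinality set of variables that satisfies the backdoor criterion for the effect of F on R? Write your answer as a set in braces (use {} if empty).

{W}

Variables eligible for adjustment (non-descendants of F, excluding F and R): {M, S, W}.
Backdoor paths from F to R:
  P1: F <- W -> R
The empty set is not sufficient: P1 (F <- W -> R) has no collider blocking it and no conditioned non-collider, so it is open.
Try {W}:
  P1: blocked at fork node W ∈ conditioning set.
{W} contains no descendant of F and blocks every backdoor path.
No other singleton works — e.g. {S} leaves P1 open — so {W} is the unique smallest valid adjustment set.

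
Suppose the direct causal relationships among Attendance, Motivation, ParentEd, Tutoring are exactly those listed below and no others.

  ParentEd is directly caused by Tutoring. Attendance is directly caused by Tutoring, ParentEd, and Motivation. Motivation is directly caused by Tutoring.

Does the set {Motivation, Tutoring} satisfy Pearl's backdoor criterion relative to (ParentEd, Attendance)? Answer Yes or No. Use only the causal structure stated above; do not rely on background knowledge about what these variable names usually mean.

Backdoor paths from ParentEd to Attendance (paths whose first edge points into ParentEd):
  P1: ParentEd <- Tutoring -> Motivation -> Attendance
  P2: ParentEd <- Tutoring -> Attendance
Condition 1 (no descendant of ParentEd in the set): holds — descendants of ParentEd are {Attendance}; none are in {Motivation, Tutoring}.
Condition 2 (every backdoor path blocked by {Motivation, Tutoring}):
  P1: blocked at fork node Tutoring ∈ conditioning set.
  P2: blocked at fork node Tutoring ∈ conditioning set.
{Motivation, Tutoring} satisfies the backdoor criterion.

Yes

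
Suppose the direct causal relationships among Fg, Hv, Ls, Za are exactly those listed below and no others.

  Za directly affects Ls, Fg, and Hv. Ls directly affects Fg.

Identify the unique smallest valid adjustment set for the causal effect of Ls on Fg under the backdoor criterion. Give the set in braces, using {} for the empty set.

{Za}

Variables eligible for adjustment (non-descendants of Ls, excluding Ls and Fg): {Hv, Za}.
Backdoor paths from Ls to Fg:
  P1: Ls <- Za -> Fg
The empty set is not sufficient: P1 (Ls <- Za -> Fg) has no collider blocking it and no conditioned non-collider, so it is open.
Try {Za}:
  P1: blocked at fork node Za ∈ conditioning set.
{Za} contains no descendant of Ls and blocks every backdoor path.
No other singleton works — e.g. {Hv} leaves P1 open — so {Za} is the unique smallest valid adjustment set.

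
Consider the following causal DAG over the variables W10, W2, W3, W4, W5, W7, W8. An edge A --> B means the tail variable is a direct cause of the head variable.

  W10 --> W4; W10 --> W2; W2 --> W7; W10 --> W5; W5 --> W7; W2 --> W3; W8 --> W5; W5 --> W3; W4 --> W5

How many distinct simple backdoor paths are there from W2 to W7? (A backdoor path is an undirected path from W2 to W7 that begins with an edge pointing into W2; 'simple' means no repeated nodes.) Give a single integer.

A backdoor path from W2 to W7 is any simple undirected path whose first edge points into W2 (i.e. leaves W2 via a parent).
Parents of W2: {W10}.
Enumerating:
  P1: W2 <- W10 -> W4 -> W5 -> W7
  P2: W2 <- W10 -> W5 -> W7
That exhausts the simple backdoor paths. Count: 2.

2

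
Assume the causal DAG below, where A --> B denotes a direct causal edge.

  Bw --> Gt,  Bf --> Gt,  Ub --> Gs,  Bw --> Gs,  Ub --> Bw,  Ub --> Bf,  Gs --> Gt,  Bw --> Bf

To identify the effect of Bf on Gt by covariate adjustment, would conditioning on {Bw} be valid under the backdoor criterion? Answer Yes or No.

No

Backdoor paths from Bf to Gt (paths whose first edge points into Bf):
  P1: Bf <- Ub -> Bw -> Gs -> Gt
  P2: Bf <- Ub -> Bw -> Gt
  P3: Bf <- Ub -> Gs <- Bw -> Gt
  P4: Bf <- Ub -> Gs -> Gt
  P5: Bf <- Bw <- Ub -> Gs -> Gt
  P6: Bf <- Bw -> Gs -> Gt
  P7: Bf <- Bw -> Gt
Condition 1 (no descendant of Bf in the set): holds — descendants of Bf are {Gt}; none are in {Bw}.
Condition 2 (every backdoor path blocked by {Bw}):
  P1: blocked at chain node Bw ∈ conditioning set.
  P2: blocked at chain node Bw ∈ conditioning set.
  P3: blocked at collider Gs (neither it nor any descendant is in the conditioning set).
  P4: open — no interior node is in the conditioning set.
  P5: blocked at chain node Bw ∈ conditioning set.
  P6: blocked at fork node Bw ∈ conditioning set.
  P7: blocked at fork node Bw ∈ conditioning set.
{Bw} does not satisfy the backdoor criterion.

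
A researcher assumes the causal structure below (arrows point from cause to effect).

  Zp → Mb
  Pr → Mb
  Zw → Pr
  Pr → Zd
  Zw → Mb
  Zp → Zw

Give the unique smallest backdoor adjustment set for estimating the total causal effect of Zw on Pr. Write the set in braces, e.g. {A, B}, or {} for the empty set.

{}

Variables eligible for adjustment (non-descendants of Zw, excluding Zw and Pr): {Zp}.
Backdoor paths from Zw to Pr:
  P1: Zw <- Zp -> Mb <- Pr
Each backdoor path contains an unconditioned collider, so every path is already blocked with the empty conditioning set:
  P1: blocked at collider Mb (neither it nor any descendant is in the conditioning set).
The empty set is therefore the unique smallest valid set.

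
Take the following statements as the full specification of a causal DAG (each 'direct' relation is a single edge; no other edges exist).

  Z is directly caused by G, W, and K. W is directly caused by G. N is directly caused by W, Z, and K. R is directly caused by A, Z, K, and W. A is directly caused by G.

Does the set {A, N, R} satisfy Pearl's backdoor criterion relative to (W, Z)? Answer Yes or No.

Backdoor paths from W to Z (paths whose first edge points into W):
  P1: W <- G -> Z
  P2: W <- G -> A -> R <- K -> Z
  P3: W <- G -> A -> R <- K -> N <- Z
  P4: W <- G -> A -> R <- Z
Condition 1 (no descendant of W in the set): FAILS — N and R are descendants of W.
Condition 2 (every backdoor path blocked by {A, N, R}):
  P1: open — no interior node is in the conditioning set.
  P2: blocked at chain node A ∈ conditioning set.
  P3: blocked at chain node A ∈ conditioning set.
  P4: blocked at chain node A ∈ conditioning set.
{A, N, R} does not satisfy the backdoor criterion.

No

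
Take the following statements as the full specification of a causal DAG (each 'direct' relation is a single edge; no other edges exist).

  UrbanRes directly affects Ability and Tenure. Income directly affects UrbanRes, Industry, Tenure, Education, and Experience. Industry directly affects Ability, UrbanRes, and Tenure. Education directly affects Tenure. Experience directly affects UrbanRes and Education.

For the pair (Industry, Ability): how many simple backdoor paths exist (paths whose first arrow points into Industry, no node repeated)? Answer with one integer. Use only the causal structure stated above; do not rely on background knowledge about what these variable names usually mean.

A backdoor path from Industry to Ability is any simple undirected path whose first edge points into Industry (i.e. leaves Industry via a parent).
Parents of Industry: {Income}.
Enumerating:
  P1: Industry <- Income -> Experience -> Education -> Tenure <- UrbanRes -> Ability
  P2: Industry <- Income -> Experience -> UrbanRes -> Ability
  P3: Industry <- Income -> Education <- Experience -> UrbanRes -> Ability
  P4: Industry <- Income -> Education -> Tenure <- UrbanRes -> Ability
  P5: Industry <- Income -> UrbanRes -> Ability
  P6: Industry <- Income -> Tenure <- Education <- Experience -> UrbanRes -> Ability
  P7: Industry <- Income -> Tenure <- UrbanRes -> Ability
That exhausts the simple backdoor paths. Count: 7.

7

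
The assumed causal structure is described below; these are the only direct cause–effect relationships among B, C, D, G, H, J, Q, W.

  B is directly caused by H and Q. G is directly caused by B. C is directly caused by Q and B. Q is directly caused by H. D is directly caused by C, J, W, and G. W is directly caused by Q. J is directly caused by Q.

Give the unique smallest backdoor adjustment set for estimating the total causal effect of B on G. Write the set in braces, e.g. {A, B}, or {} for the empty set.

{}

Variables eligible for adjustment (non-descendants of B, excluding B and G): {H, J, Q, W}.
Backdoor paths from B to G:
  P1: B <- H -> Q -> C -> D <- G
  P2: B <- H -> Q -> W -> D <- G
  P3: B <- H -> Q -> J -> D <- G
  P4: B <- Q -> C -> D <- G
  P5: B <- Q -> W -> D <- G
  P6: B <- Q -> J -> D <- G
Each backdoor path contains an unconditioned collider, so every path is already blocked with the empty conditioning set:
  P1: blocked at collider D (neither it nor any descendant is in the conditioning set).
  P2: blocked at collider D (neither it nor any descendant is in the conditioning set).
  P3: blocked at collider D (neither it nor any descendant is in the conditioning set).
  P4: blocked at collider D (neither it nor any descendant is in the conditioning set).
  P5: blocked at collider D (neither it nor any descendant is in the conditioning set).
  P6: blocked at collider D (neither it nor any descendant is in the conditioning set).
The empty set is therefore the unique smallest valid set.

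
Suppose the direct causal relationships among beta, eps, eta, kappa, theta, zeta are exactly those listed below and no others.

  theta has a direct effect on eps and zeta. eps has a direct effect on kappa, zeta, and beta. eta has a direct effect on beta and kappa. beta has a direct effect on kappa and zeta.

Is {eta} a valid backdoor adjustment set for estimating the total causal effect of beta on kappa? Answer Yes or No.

Backdoor paths from beta to kappa (paths whose first edge points into beta):
  P1: beta <- eps -> kappa
  P2: beta <- eta -> kappa
Condition 1 (no descendant of beta in the set): holds — descendants of beta are {kappa, zeta}; none are in {eta}.
Condition 2 (every backdoor path blocked by {eta}):
  P1: open — no interior node is in the conditioning set.
  P2: blocked at fork node eta ∈ conditioning set.
{eta} does not satisfy the backdoor criterion.

No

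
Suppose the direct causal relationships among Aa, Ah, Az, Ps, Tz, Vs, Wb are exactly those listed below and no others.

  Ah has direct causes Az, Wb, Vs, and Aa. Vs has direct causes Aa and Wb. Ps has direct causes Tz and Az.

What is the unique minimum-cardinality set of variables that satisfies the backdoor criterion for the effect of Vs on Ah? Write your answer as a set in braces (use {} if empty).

Variables eligible for adjustment (non-descendants of Vs, excluding Vs and Ah): {Aa, Az, Ps, Tz, Wb}.
Backdoor paths from Vs to Ah:
  P1: Vs <- Wb -> Ah
  P2: Vs <- Aa -> Ah
The empty set is not sufficient: P1 (Vs <- Wb -> Ah) has no collider blocking it and no conditioned non-collider, so it is open.
Try {Aa, Wb}:
  P1: blocked at fork node Wb ∈ conditioning set.
  P2: blocked at fork node Aa ∈ conditioning set.
{Aa, Wb} contains no descendant of Vs and blocks every backdoor path.
Every element of {Aa, Wb} is needed (dropping Aa leaves P2 open; dropping Wb leaves P1 open), so no proper subset is valid.
Among all size-2 subsets of the eligible variables, only {Aa, Wb} blocks every backdoor path, so it is the unique smallest valid adjustment set.

{Aa, Wb}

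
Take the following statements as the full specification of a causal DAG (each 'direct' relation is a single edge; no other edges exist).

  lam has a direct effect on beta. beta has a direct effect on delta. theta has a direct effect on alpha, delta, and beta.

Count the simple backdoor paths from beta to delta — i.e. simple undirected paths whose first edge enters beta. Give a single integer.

1

A backdoor path from beta to delta is any simple undirected path whose first edge points into beta (i.e. leaves beta via a parent).
Parents of beta: {lam, theta}.
Enumerating:
  P1: beta <- theta -> delta
That exhausts the simple backdoor paths. Count: 1.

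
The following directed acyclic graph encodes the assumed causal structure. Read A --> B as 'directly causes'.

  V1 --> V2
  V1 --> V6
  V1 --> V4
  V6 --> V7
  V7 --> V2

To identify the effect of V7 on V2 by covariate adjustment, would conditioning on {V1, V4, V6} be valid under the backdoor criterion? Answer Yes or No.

Yes

Backdoor paths from V7 to V2 (paths whose first edge points into V7):
  P1: V7 <- V6 <- V1 -> V2
Condition 1 (no descendant of V7 in the set): holds — descendants of V7 are {V2}; none are in {V1, V4, V6}.
Condition 2 (every backdoor path blocked by {V1, V4, V6}):
  P1: blocked at chain node V6 ∈ conditioning set.
{V1, V4, V6} satisfies the backdoor criterion.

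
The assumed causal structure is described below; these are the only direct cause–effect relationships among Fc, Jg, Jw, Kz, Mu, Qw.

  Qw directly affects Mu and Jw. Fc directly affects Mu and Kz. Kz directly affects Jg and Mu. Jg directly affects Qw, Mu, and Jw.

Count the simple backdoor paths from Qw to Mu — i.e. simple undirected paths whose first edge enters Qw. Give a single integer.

A backdoor path from Qw to Mu is any simple undirected path whose first edge points into Qw (i.e. leaves Qw via a parent).
Parents of Qw: {Jg}.
Enumerating:
  P1: Qw <- Jg <- Kz <- Fc -> Mu
  P2: Qw <- Jg <- Kz -> Mu
  P3: Qw <- Jg -> Mu
That exhausts the simple backdoor paths. Count: 3.

3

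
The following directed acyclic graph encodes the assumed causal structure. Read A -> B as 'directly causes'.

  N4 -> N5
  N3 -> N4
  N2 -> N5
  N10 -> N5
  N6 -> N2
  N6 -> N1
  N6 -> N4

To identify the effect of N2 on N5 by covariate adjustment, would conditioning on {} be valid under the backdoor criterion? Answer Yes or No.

Backdoor paths from N2 to N5 (paths whose first edge points into N2):
  P1: N2 <- N6 -> N4 -> N5
Condition 1 (no descendant of N2 in the set): holds — descendants of N2 are {N5}; none are in {}.
Condition 2 (every backdoor path blocked by {}):
  P1: open — no interior node is in the conditioning set.
{} does not satisfy the backdoor criterion.

No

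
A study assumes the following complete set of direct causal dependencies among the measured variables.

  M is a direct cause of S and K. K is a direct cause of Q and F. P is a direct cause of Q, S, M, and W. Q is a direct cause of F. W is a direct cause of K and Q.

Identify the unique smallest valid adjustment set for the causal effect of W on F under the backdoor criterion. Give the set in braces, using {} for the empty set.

{P}

Variables eligible for adjustment (non-descendants of W, excluding W and F): {M, P, S}.
Backdoor paths from W to F:
  P1: W <- P -> M -> K -> Q -> F
  P2: W <- P -> M -> K -> F
  P3: W <- P -> S <- M -> K -> Q -> F
  P4: W <- P -> S <- M -> K -> F
  P5: W <- P -> Q <- K -> F
  P6: W <- P -> Q -> F
The empty set is not sufficient: P1 (W <- P -> M -> K -> Q -> F) has no collider blocking it and no conditioned non-collider, so it is open.
Try {P}:
  P1: blocked at fork node P ∈ conditioning set.
  P2: blocked at fork node P ∈ conditioning set.
  P3: blocked at fork node P ∈ conditioning set.
  P4: blocked at fork node P ∈ conditioning set.
  P5: blocked at fork node P ∈ conditioning set.
  P6: blocked at fork node P ∈ conditioning set.
{P} contains no descendant of W and blocks every backdoor path.
No other singleton works — e.g. {M} leaves P6 open — so {P} is the unique smallest valid adjustment set.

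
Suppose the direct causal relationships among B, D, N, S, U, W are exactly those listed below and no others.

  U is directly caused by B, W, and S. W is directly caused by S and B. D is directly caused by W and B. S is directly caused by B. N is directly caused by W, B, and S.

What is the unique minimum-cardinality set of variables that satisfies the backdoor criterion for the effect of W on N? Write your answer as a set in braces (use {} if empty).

{B, S}

Variables eligible for adjustment (non-descendants of W, excluding W and N): {B, S}.
Backdoor paths from W to N:
  P1: W <- B -> S -> N
  P2: W <- B -> N
  P3: W <- B -> U <- S -> N
  P4: W <- S <- B -> N
  P5: W <- S -> N
  P6: W <- S -> U <- B -> N
The empty set is not sufficient: P1 (W <- B -> S -> N) has no collider blocking it and no conditioned non-collider, so it is open.
Try {B, S}:
  P1: blocked at fork node B ∈ conditioning set.
  P2: blocked at fork node B ∈ conditioning set.
  P3: blocked at fork node B ∈ conditioning set.
  P4: blocked at chain node S ∈ conditioning set.
  P5: blocked at fork node S ∈ conditioning set.
  P6: blocked at fork node S ∈ conditioning set.
{B, S} contains no descendant of W and blocks every backdoor path.
Every element of {B, S} is needed (dropping B leaves P2 open; dropping S leaves P5 open), so no proper subset is valid.
Among all size-2 subsets of the eligible variables, only {B, S} blocks every backdoor path, so it is the unique smallest valid adjustment set.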